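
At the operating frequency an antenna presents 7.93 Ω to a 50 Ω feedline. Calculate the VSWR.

For a purely resistive load, VSWR = R_L/Z_0 or Z_0/R_L (whichever > 1) = 50/7.93

VSWR ≈ 6.31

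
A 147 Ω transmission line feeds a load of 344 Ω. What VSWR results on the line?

VSWR ≈ 2.34

Γ = (344 − 147)/(344 + 147) = 0.401
VSWR = (1 + 0.401)/(1 − 0.401)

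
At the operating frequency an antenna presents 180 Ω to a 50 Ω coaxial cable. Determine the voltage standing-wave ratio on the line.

VSWR ≈ 3.6

Γ = (180 − 50)/(180 + 50) = 0.565
VSWR = (1 + 0.565)/(1 − 0.565)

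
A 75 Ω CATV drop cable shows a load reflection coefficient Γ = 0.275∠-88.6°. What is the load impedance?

Z_L ≈ 65.3 − j38.8 Ω

Z_L = Z_0·(1 + Γ)/(1 − Γ) = 75·(1.01 − j0.275)/(0.993 + j0.275)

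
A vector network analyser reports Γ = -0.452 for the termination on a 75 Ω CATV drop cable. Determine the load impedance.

Z_L = Z_0·(1 + Γ)/(1 − Γ) = 75·(0.548)/(1.45)

Z_L ≈ 28.3 Ω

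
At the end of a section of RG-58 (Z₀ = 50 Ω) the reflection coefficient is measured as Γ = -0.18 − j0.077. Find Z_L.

Z_L = Z_0·(1 + Γ)/(1 − Γ) = 50·(0.82 − j0.077)/(1.18 + j0.077)

Z_L ≈ 34.4 − j5.51 Ω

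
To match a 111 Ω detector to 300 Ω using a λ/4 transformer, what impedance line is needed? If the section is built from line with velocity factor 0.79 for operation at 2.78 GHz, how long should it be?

Z_qwt ≈ 182 Ω; length ≈ 2.13 cm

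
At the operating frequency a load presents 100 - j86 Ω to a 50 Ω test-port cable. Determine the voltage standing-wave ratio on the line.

Γ = (Z_L − Z_0)/(Z_L + Z_0) = (50 − j86)/(150 − j86)
|Γ| = 99.5/173 = 0.575
VSWR = (1 + |Γ|)/(1 − |Γ|) = 1.58/0.425

VSWR ≈ 3.71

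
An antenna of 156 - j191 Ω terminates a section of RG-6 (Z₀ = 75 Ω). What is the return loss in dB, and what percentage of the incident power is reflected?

Γ = (81 − j191)/(231 − j191), |Γ| = 0.692
RL = −20·log₁₀(0.692) = 3.2 dB
P_refl/P_inc = |Γ|² = 0.479

RL ≈ 3.2 dB; 47.9% of incident power reflected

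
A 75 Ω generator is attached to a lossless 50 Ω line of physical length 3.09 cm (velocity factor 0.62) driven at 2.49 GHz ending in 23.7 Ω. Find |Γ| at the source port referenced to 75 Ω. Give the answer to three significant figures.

|Γ| ≈ 0.467

λ = v/f = 0.62·c / 2.49 GHz = 0.0747 m
βl = 2π·l/λ = 2π × 0.414 = 149°
tan(βl) = -0.603
Z_in = Z_0·(Z_L + jZ_0·tanβl)/(Z_0 + jZ_L·tanβl) = 29.9 − j21.6 Ω
Γ_s = (Z_in − Z_s)/(Z_in + Z_s) = (-45.1 − j21.6)/(105 − j21.6), |Γ_s| = 0.467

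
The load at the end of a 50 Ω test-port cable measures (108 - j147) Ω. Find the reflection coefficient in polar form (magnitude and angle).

Γ ≈ 0.732 ∠ -25.5°

Γ = (Z_L − Z_0)/(Z_L + Z_0) = (58 − j147)/(158 − j147)
|Γ| = 158/216 = 0.732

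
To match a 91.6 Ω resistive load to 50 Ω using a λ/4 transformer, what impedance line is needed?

Z_qwt = √(Z_0·R_L) = √(50 × 91.6) = √4580

Z_qwt ≈ 67.7 Ω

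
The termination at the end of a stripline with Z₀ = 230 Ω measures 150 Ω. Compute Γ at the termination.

Γ = -0.211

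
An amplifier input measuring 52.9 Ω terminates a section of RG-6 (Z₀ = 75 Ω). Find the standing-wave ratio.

For a purely resistive load, VSWR = R_L/Z_0 or Z_0/R_L (whichever > 1) = 75/52.9

VSWR ≈ 1.42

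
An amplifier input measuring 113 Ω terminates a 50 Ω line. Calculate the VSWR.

VSWR ≈ 2.26

Γ = (113 − 50)/(113 + 50) = 0.387
VSWR = (1 + 0.387)/(1 − 0.387)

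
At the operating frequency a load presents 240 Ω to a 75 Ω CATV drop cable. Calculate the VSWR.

VSWR ≈ 3.2

Γ = (240 − 75)/(240 + 75) = 0.524
VSWR = (1 + 0.524)/(1 − 0.524)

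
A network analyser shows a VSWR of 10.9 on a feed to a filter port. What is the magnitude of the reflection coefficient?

|Γ| ≈ 0.832

|Γ| = (S − 1)/(S + 1) = (10.9 − 1)/(10.9 + 1) = 9.9/11.9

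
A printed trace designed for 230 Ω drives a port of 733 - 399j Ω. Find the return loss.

RL ≈ 4.21 dB

Γ = (503 − j399)/(963 − j399), |Γ| = 0.616
RL = −20·log₁₀|Γ| = −20·log₁₀(0.616)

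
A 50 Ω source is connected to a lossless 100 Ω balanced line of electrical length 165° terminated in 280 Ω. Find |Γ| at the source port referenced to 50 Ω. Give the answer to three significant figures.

tan(βl) = -0.268
Z_in = Z_0·(Z_L + jZ_0·tanβl)/(Z_0 + jZ_L·tanβl) = 192 + j117 Ω
Γ_s = (Z_in − Z_s)/(Z_in + Z_s) = (142 + j117)/(242 + j117), |Γ_s| = 0.685

|Γ| ≈ 0.685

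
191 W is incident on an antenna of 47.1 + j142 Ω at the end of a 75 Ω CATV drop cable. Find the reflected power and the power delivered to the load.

|Γ| = |(-27.9 + j142)/(122.1 + j142)| = 0.773
|Γ|² = 0.597
P_refl = |Γ|²·P_inc = 114 W, P_del = (1 − |Γ|²)·P_inc = 77 W

P_reflected ≈ 114 W; P_delivered ≈ 77 W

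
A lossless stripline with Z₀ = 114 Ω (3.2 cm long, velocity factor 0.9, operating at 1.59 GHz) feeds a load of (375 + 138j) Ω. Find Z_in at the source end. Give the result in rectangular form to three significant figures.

λ = v/f = 0.9·c / 1.59 GHz = 0.17 m
βl = 2π·l/λ = 2π × 0.188 = 67.8°
tan(βl) = tan(67.8°) = 2.46
Z_in = Z_0·(Z_L + jZ_0·tanβl)/(Z_0 + jZ_L·tanβl)
     = 114·(375 + j418)/(-225 + j921)

Z_in ≈ 38.1 − j55.7 Ω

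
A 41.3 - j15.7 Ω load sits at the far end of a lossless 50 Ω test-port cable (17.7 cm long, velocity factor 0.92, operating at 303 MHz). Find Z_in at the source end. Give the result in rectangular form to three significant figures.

λ = v/f = 0.92·c / 303 MHz = 0.911 m
βl = 2π·l/λ = 2π × 0.194 = 70°
tan(βl) = tan(70°) = 2.74
Z_in = Z_0·(Z_L + jZ_0·tanβl)/(Z_0 + jZ_L·tanβl)
     = 50·(41.3 + j121)/(93 + j113)

Z_in ≈ 40.9 + j15.4 Ω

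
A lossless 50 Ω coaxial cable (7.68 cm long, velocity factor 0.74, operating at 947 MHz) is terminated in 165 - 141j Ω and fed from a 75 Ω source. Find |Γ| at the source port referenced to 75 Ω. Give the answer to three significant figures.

λ = v/f = 0.74·c / 947 MHz = 0.234 m
βl = 2π·l/λ = 2π × 0.328 = 118°
tan(βl) = -1.89
Z_in = Z_0·(Z_L + jZ_0·tanβl)/(Z_0 + jZ_L·tanβl) = 13.1 + j35.6 Ω
Γ_s = (Z_in − Z_s)/(Z_in + Z_s) = (-61.9 + j35.6)/(88.1 + j35.6), |Γ_s| = 0.751

|Γ| ≈ 0.751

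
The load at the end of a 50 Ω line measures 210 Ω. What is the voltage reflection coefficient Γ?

Γ = (Z_L − Z_0)/(Z_L + Z_0) = (210 − 50)/(210 + 50) = 160/260

Γ = 0.615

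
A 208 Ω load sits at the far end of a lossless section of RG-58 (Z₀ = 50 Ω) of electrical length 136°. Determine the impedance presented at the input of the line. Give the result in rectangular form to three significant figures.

Z_in ≈ 23.5 + j45.9 Ω

tan(βl) = tan(136°) = -0.966
Z_in = Z_0·(Z_L + jZ_0·tanβl)/(Z_0 + jZ_L·tanβl)
     = 50·(208 − j48.3)/(50 − j201)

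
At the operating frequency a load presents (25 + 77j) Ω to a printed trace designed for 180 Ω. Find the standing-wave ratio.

Γ = (Z_L − Z_0)/(Z_L + Z_0) = (-155 + j77)/(205 + j77)
|Γ| = 173/219 = 0.79
VSWR = (1 + |Γ|)/(1 − |Γ|) = 1.79/0.21

VSWR ≈ 8.54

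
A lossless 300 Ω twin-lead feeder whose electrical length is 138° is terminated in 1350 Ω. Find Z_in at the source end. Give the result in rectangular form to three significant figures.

tan(βl) = tan(138°) = -0.9
Z_in = Z_0·(Z_L + jZ_0·tanβl)/(Z_0 + jZ_L·tanβl)
     = 300·(1350 − j270)/(300 − j1220)

Z_in ≈ 140 + j299 Ω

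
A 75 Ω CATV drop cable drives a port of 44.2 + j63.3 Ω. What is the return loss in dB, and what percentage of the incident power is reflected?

Γ = (-30.8 + j63.3)/(119.2 + j63.3), |Γ| = 0.522
RL = −20·log₁₀(0.522) = 5.65 dB
P_refl/P_inc = |Γ|² = 0.272

RL ≈ 5.65 dB; 27.2% of incident power reflected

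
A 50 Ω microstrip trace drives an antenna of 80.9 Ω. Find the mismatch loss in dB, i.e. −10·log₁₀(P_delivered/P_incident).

Γ = (80.9 − 50)/(80.9 + 50) = 0.236
|Γ|² = 0.0557, so P_del/P_inc = 1 − |Γ|² = 0.944
ML = −10·log₁₀(1 − |Γ|²)

mismatch loss ≈ 0.249 dB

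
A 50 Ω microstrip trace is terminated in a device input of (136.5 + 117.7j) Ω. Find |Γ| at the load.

|Γ| ≈ 0.662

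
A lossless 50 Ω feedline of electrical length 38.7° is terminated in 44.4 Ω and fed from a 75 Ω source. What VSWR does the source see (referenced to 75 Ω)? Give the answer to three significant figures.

tan(βl) = 0.801
Z_in = Z_0·(Z_L + jZ_0·tanβl)/(Z_0 + jZ_L·tanβl) = 48.4 + j5.62 Ω
Γ_s = (Z_in − Z_s)/(Z_in + Z_s) = (-26.6 + j5.62)/(123 + j5.62), |Γ_s| = 0.22
VSWR = (1 + |Γ_s|)/(1 − |Γ_s|)

VSWR ≈ 1.56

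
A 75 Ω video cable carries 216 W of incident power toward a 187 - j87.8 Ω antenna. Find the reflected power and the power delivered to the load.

P_reflected ≈ 57.3 W; P_delivered ≈ 159 W

|Γ| = |(112 − j87.8)/(262 − j87.8)| = 0.515
|Γ|² = 0.265
P_refl = |Γ|²·P_inc = 57.3 W, P_del = (1 − |Γ|²)·P_inc = 159 W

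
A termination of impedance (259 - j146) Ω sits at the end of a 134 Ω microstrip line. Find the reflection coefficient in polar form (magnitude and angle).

Γ = (Z_L − Z_0)/(Z_L + Z_0) = (125 − j146)/(393 − j146)
|Γ| = 192/419 = 0.458

Γ ≈ 0.458 ∠ -29.1°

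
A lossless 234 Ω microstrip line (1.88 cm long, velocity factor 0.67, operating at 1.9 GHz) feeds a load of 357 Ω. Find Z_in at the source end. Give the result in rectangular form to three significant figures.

Z_in ≈ 172 − j59.1 Ω

λ = v/f = 0.67·c / 1.9 GHz = 0.106 m
βl = 2π·l/λ = 2π × 0.178 = 64°
tan(βl) = tan(64°) = 2.05
Z_in = Z_0·(Z_L + jZ_0·tanβl)/(Z_0 + jZ_L·tanβl)
     = 234·(357 + j479)/(234 + j731)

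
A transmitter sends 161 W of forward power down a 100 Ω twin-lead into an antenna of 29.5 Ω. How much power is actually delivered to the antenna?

Γ = (29.5 − 100)/(29.5 + 100) = -0.544
|Γ|² = 0.296
P_refl = |Γ|²·P_inc = 47.7 W, P_del = (1 − |Γ|²)·P_inc = 113 W

P_delivered ≈ 113 W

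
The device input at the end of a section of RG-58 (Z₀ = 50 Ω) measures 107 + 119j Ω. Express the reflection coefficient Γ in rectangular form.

Γ ≈ 0.595 + j0.307

Γ = (Z_L − Z_0)/(Z_L + Z_0) = (57 + j119)/(157 + j119)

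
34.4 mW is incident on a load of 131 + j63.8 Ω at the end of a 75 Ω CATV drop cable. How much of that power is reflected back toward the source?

P_reflected ≈ 5.33 mW

|Γ| = |(56 + j63.8)/(206 + j63.8)| = 0.394
|Γ|² = 0.155
P_refl = |Γ|²·P_inc = 5.33 mW, P_del = (1 − |Γ|²)·P_inc = 29.1 mW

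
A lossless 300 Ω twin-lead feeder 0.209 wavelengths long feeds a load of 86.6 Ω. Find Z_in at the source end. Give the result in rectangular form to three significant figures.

Z_in ≈ 606 + j474 Ω

βl = 2π × 0.209 = 75.2°
tan(βl) = tan(75.2°) = 3.8
Z_in = Z_0·(Z_L + jZ_0·tanβl)/(Z_0 + jZ_L·tanβl)
     = 300·(86.6 + j1140)/(300 + j329)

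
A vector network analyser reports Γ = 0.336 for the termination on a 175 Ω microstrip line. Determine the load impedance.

Z_L ≈ 352 Ω

Z_L = Z_0·(1 + Γ)/(1 − Γ) = 175·(1.34)/(0.664)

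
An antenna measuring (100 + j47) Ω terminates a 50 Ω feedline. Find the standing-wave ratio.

Γ = (Z_L − Z_0)/(Z_L + Z_0) = (50 + j47)/(150 + j47)
|Γ| = 68.6/157 = 0.437
VSWR = (1 + |Γ|)/(1 − |Γ|) = 1.44/0.563

VSWR ≈ 2.55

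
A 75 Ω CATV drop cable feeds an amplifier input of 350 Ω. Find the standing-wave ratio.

VSWR ≈ 4.67

Γ = (350 − 75)/(350 + 75) = 0.647
VSWR = (1 + 0.647)/(1 − 0.647)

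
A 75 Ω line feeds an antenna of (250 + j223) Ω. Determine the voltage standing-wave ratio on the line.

Γ = (Z_L − Z_0)/(Z_L + Z_0) = (175 + j223)/(325 + j223)
|Γ| = 283/394 = 0.719
VSWR = (1 + |Γ|)/(1 − |Γ|) = 1.72/0.281

VSWR ≈ 6.12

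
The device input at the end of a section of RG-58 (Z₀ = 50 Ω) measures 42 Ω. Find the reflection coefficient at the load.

Γ = -0.087

Γ = (Z_L − Z_0)/(Z_L + Z_0) = (42 − 50)/(42 + 50) = -8/92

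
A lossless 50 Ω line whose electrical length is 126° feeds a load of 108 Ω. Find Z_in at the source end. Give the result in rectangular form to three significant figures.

Z_in ≈ 31.8 + j25.6 Ω

tan(βl) = tan(126°) = -1.38
Z_in = Z_0·(Z_L + jZ_0·tanβl)/(Z_0 + jZ_L·tanβl)
     = 50·(108 − j68.8)/(50 − j149)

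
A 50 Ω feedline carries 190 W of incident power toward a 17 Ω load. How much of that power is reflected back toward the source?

P_reflected ≈ 46.1 W

Γ = (17 − 50)/(17 + 50) = -0.493
|Γ|² = 0.243
P_refl = |Γ|²·P_inc = 46.1 W, P_del = (1 − |Γ|²)·P_inc = 144 W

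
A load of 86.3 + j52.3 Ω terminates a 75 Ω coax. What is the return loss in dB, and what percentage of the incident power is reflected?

RL ≈ 10 dB; 9.96% of incident power reflected

Γ = (11.3 + j52.3)/(161.3 + j52.3), |Γ| = 0.316
RL = −20·log₁₀(0.316) = 10 dB
P_refl/P_inc = |Γ|² = 0.0996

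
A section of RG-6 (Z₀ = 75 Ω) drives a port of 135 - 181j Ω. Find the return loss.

RL ≈ 3.25 dB

Γ = (60 − j181)/(210 − j181), |Γ| = 0.688
RL = −20·log₁₀|Γ| = −20·log₁₀(0.688)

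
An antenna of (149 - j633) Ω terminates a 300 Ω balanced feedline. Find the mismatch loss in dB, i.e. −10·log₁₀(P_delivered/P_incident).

mismatch loss ≈ 5.27 dB

Γ = (-151 − j633)/(449 − j633), |Γ| = 0.839
|Γ|² = 0.703, so P_del/P_inc = 1 − |Γ|² = 0.297
ML = −10·log₁₀(1 − |Γ|²)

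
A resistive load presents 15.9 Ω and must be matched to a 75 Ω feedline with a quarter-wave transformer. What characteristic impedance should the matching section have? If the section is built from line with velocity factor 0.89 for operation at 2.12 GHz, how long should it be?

Z_qwt = √(Z_0·R_L) = √(75 × 15.9) = √1192
λ = 0.89·c/f = 0.126 m, so l = λ/4 = 0.0315 m

Z_qwt ≈ 34.5 Ω; length ≈ 3.15 cm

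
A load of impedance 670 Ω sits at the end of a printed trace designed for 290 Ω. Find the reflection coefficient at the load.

Γ = 0.396

Γ = (Z_L − Z_0)/(Z_L + Z_0) = (670 − 290)/(670 + 290) = 380/960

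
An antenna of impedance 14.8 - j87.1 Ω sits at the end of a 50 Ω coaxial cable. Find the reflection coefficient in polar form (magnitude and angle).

Γ = (Z_L − Z_0)/(Z_L + Z_0) = (-35.2 − j87.1)/(64.8 − j87.1)
|Γ| = 93.9/109 = 0.865

Γ ≈ 0.865 ∠ -58.7°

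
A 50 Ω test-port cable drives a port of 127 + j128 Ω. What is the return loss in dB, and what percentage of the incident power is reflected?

RL ≈ 3.3 dB; 46.8% of incident power reflected

Γ = (77 + j128)/(177 + j128), |Γ| = 0.684
RL = −20·log₁₀(0.684) = 3.3 dB
P_refl/P_inc = |Γ|² = 0.468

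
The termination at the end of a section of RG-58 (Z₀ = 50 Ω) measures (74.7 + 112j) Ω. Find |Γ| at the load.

Γ = (Z_L − Z_0)/(Z_L + Z_0) = (24.7 + j112)/(124.7 + j112)
|Γ| = 115/168

|Γ| ≈ 0.684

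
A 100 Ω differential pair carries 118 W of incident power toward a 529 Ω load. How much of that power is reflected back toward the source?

P_reflected ≈ 54.9 W

Γ = (529 − 100)/(529 + 100) = 0.682
|Γ|² = 0.465
P_refl = |Γ|²·P_inc = 54.9 W, P_del = (1 − |Γ|²)·P_inc = 63.1 W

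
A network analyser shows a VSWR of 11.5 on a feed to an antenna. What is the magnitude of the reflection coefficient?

|Γ| = (S − 1)/(S + 1) = (11.5 − 1)/(11.5 + 1) = 10.5/12.5

|Γ| ≈ 0.84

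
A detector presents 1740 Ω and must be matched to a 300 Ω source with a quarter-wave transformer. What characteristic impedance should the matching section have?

Z_qwt ≈ 722 Ω

Z_qwt = √(Z_0·R_L) = √(300 × 1740) = √522000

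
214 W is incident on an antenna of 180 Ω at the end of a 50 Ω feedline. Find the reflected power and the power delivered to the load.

P_reflected ≈ 68.4 W; P_delivered ≈ 146 W

Γ = (180 − 50)/(180 + 50) = 0.565
|Γ|² = 0.319
P_refl = |Γ|²·P_inc = 68.4 W, P_del = (1 − |Γ|²)·P_inc = 146 W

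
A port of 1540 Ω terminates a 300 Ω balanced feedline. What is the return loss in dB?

Γ = (1540 − 300)/(1540 + 300) = 0.674
RL = −20·log₁₀|Γ| = −20·log₁₀(0.674)

RL ≈ 3.43 dB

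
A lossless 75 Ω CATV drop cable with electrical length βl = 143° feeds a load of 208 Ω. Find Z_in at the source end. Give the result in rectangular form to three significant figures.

tan(βl) = tan(143°) = -0.754
Z_in = Z_0·(Z_L + jZ_0·tanβl)/(Z_0 + jZ_L·tanβl)
     = 75·(208 − j56.5)/(75 − j157)

Z_in ≈ 60.8 + j70.5 Ω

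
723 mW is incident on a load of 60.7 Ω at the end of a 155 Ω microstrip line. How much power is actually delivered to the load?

P_delivered ≈ 585 mW

Γ = (60.7 − 155)/(60.7 + 155) = -0.437
|Γ|² = 0.191
P_refl = |Γ|²·P_inc = 138 mW, P_del = (1 − |Γ|²)·P_inc = 585 mW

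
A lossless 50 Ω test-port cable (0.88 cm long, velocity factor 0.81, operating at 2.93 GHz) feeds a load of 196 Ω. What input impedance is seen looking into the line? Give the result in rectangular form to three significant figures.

Z_in ≈ 30.2 − j53.8 Ω

λ = v/f = 0.81·c / 2.93 GHz = 0.0829 m
βl = 2π·l/λ = 2π × 0.106 = 38.2°
tan(βl) = tan(38.2°) = 0.787
Z_in = Z_0·(Z_L + jZ_0·tanβl)/(Z_0 + jZ_L·tanβl)
     = 50·(196 + j39.3)/(50 + j154)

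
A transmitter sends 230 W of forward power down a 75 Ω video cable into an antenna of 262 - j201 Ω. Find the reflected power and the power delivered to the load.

P_reflected ≈ 113 W; P_delivered ≈ 117 W

|Γ| = |(187 − j201)/(337 − j201)| = 0.7
|Γ|² = 0.49
P_refl = |Γ|²·P_inc = 113 W, P_del = (1 − |Γ|²)·P_inc = 117 W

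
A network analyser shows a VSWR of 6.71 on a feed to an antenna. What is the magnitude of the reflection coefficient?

|Γ| = (S − 1)/(S + 1) = (6.71 − 1)/(6.71 + 1) = 5.71/7.71

|Γ| ≈ 0.741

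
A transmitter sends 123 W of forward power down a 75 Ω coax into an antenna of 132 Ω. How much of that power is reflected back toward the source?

Γ = (132 − 75)/(132 + 75) = 0.275
|Γ|² = 0.0758
P_refl = |Γ|²·P_inc = 9.33 W, P_del = (1 − |Γ|²)·P_inc = 114 W

P_reflected ≈ 9.33 W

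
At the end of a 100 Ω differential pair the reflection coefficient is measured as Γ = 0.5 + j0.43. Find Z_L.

Z_L ≈ 130 + j198 Ω

Z_L = Z_0·(1 + Γ)/(1 − Γ) = 100·(1.5 + j0.43)/(0.5 − j0.43)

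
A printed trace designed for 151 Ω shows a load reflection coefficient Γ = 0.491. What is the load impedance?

Z_L ≈ 442 Ω

Z_L = Z_0·(1 + Γ)/(1 − Γ) = 151·(1.49)/(0.509)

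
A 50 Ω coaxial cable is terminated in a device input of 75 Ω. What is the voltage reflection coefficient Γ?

Γ = 0.2

Γ = (Z_L − Z_0)/(Z_L + Z_0) = (75 − 50)/(75 + 50) = 25/125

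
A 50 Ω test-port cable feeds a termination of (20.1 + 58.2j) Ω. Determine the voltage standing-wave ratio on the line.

VSWR ≈ 6.1

Γ = (Z_L − Z_0)/(Z_L + Z_0) = (-29.9 + j58.2)/(70.1 + j58.2)
|Γ| = 65.4/91.1 = 0.718
VSWR = (1 + |Γ|)/(1 − |Γ|) = 1.72/0.282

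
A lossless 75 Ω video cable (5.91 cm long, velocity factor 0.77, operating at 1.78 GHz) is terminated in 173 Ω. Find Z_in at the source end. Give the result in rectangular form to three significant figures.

λ = v/f = 0.77·c / 1.78 GHz = 0.13 m
βl = 2π·l/λ = 2π × 0.455 = 164°
tan(βl) = tan(164°) = -0.288
Z_in = Z_0·(Z_L + jZ_0·tanβl)/(Z_0 + jZ_L·tanβl)
     = 75·(173 − j21.6)/(75 − j49.8)

Z_in ≈ 130 + j64.7 Ω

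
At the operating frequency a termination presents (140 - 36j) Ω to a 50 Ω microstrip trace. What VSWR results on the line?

VSWR ≈ 3.01

Γ = (Z_L − Z_0)/(Z_L + Z_0) = (90 − j36)/(190 − j36)
|Γ| = 96.9/193 = 0.501
VSWR = (1 + |Γ|)/(1 − |Γ|) = 1.5/0.499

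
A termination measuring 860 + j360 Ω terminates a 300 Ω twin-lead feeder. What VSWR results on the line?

Γ = (Z_L − Z_0)/(Z_L + Z_0) = (560 + j360)/(1160 + j360)
|Γ| = 666/1210 = 0.548
VSWR = (1 + |Γ|)/(1 − |Γ|) = 1.55/0.452

VSWR ≈ 3.43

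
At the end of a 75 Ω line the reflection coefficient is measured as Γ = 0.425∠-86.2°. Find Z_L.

Z_L = Z_0·(1 + Γ)/(1 − Γ) = 75·(1.03 − j0.424)/(0.972 + j0.424)

Z_L ≈ 54.7 − j56.6 Ω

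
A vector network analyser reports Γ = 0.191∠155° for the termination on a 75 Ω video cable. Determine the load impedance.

Z_L = Z_0·(1 + Γ)/(1 − Γ) = 75·(0.827 + j0.0807)/(1.17 − j0.0807)

Z_L ≈ 52.3 + j8.76 Ω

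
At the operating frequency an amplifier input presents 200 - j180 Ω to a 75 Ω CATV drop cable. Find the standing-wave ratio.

Γ = (Z_L − Z_0)/(Z_L + Z_0) = (125 − j180)/(275 − j180)
|Γ| = 219/329 = 0.667
VSWR = (1 + |Γ|)/(1 − |Γ|) = 1.67/0.333

VSWR ≈ 5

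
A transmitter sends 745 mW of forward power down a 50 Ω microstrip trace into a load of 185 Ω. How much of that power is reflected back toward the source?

P_reflected ≈ 246 mW

Γ = (185 − 50)/(185 + 50) = 0.574
|Γ|² = 0.33
P_refl = |Γ|²·P_inc = 246 mW, P_del = (1 − |Γ|²)·P_inc = 499 mW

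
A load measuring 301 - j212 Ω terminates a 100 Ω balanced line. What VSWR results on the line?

VSWR ≈ 4.62

Γ = (Z_L − Z_0)/(Z_L + Z_0) = (201 − j212)/(401 − j212)
|Γ| = 292/454 = 0.644
VSWR = (1 + |Γ|)/(1 − |Γ|) = 1.64/0.356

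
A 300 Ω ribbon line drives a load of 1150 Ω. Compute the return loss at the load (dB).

Γ = (1150 − 300)/(1150 + 300) = 0.586
RL = −20·log₁₀|Γ| = −20·log₁₀(0.586)

RL ≈ 4.64 dB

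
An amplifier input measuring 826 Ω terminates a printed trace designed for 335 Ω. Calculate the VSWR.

Γ = (826 − 335)/(826 + 335) = 0.423
VSWR = (1 + 0.423)/(1 − 0.423)

VSWR ≈ 2.47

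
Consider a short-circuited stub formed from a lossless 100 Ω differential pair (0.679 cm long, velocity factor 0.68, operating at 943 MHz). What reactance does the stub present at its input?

X_in ≈ 20 Ω (inductive)

λ = v/f = 0.68·c / 943 MHz = 0.216 m
βl = 2π·l/λ = 2π × 0.0314 = 11.3°
tan(βl) = 0.2
For a short-circuited stub, Z_in = jZ_0·tan(βl)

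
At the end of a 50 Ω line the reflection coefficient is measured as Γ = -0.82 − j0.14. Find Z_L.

Z_L ≈ 4.62 − j4.2 Ω

Z_L = Z_0·(1 + Γ)/(1 − Γ) = 50·(0.18 − j0.14)/(1.82 + j0.14)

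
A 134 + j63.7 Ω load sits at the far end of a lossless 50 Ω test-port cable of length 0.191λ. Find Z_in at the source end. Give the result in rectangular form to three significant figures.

βl = 2π × 0.191 = 68.8°
tan(βl) = tan(68.8°) = 2.57
Z_in = Z_0·(Z_L + jZ_0·tanβl)/(Z_0 + jZ_L·tanβl)
     = 50·(134 + j192)/(-114 + j345)

Z_in ≈ 19.4 − j25.8 Ω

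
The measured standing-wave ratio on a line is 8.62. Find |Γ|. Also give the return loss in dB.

|Γ| ≈ 0.792; return loss ≈ 2.02 dB

|Γ| = (S − 1)/(S + 1) = (8.62 − 1)/(8.62 + 1) = 7.62/9.62
RL = −20·log₁₀|Γ| = −20·log₁₀(0.792)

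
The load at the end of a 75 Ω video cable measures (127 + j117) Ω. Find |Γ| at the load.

Γ = (Z_L − Z_0)/(Z_L + Z_0) = (52 + j117)/(202 + j117)
|Γ| = 128/233

|Γ| ≈ 0.548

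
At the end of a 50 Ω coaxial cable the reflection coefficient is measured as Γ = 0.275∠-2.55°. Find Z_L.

Z_L = Z_0·(1 + Γ)/(1 − Γ) = 50·(1.27 − j0.0122)/(0.725 + j0.0122)

Z_L ≈ 87.8 − j2.33 Ω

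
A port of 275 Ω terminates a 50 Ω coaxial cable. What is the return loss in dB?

RL ≈ 3.19 dB

Γ = (275 − 50)/(275 + 50) = 0.692
RL = −20·log₁₀|Γ| = −20·log₁₀(0.692)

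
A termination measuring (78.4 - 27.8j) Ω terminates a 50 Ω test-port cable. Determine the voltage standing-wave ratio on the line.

VSWR ≈ 1.87

Γ = (Z_L − Z_0)/(Z_L + Z_0) = (28.4 − j27.8)/(128.4 − j27.8)
|Γ| = 39.7/131 = 0.303
VSWR = (1 + |Γ|)/(1 − |Γ|) = 1.3/0.697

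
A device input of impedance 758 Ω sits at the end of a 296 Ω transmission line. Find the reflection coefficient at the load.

Γ = 0.438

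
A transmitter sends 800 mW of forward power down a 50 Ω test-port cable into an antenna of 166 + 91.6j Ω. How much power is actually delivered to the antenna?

P_delivered ≈ 483 mW

|Γ| = |(116 + j91.6)/(216 + j91.6)| = 0.63
|Γ|² = 0.397
P_refl = |Γ|²·P_inc = 317 mW, P_del = (1 − |Γ|²)·P_inc = 483 mW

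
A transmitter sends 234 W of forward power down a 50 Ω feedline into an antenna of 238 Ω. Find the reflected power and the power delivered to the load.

P_reflected ≈ 99.7 W; P_delivered ≈ 134 W

Γ = (238 − 50)/(238 + 50) = 0.653
|Γ|² = 0.426
P_refl = |Γ|²·P_inc = 99.7 W, P_del = (1 − |Γ|²)·P_inc = 134 W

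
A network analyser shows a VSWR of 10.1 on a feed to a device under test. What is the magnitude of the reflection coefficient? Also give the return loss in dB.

|Γ| ≈ 0.82; return loss ≈ 1.73 dB

|Γ| = (S − 1)/(S + 1) = (10.1 − 1)/(10.1 + 1) = 9.1/11.1
RL = −20·log₁₀|Γ| = −20·log₁₀(0.82)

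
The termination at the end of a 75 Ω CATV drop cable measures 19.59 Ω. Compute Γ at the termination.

Γ = -0.586

Γ = (Z_L − Z_0)/(Z_L + Z_0) = (19.59 − 75)/(19.59 + 75) = -55.41/94.59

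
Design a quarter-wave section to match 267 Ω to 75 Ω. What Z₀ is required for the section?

Z_qwt = √(Z_0·R_L) = √(75 × 267) = √20020

Z_qwt ≈ 142 Ω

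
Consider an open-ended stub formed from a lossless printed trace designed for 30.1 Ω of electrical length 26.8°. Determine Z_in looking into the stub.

tan(βl) = 0.505
For an open-ended stub, Z_in = −jZ_0·cot(βl) = −jZ_0/tan(βl)

Z_in ≈ −j59.6 Ω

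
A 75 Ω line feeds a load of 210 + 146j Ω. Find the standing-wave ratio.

Γ = (Z_L − Z_0)/(Z_L + Z_0) = (135 + j146)/(285 + j146)
|Γ| = 199/320 = 0.621
VSWR = (1 + |Γ|)/(1 − |Γ|) = 1.62/0.379

VSWR ≈ 4.28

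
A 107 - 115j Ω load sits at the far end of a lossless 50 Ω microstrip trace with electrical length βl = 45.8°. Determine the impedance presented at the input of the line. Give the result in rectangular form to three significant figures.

Z_in ≈ 13.6 − j27.8 Ω

tan(βl) = tan(45.8°) = 1.03
Z_in = Z_0·(Z_L + jZ_0·tanβl)/(Z_0 + jZ_L·tanβl)
     = 50·(107 − j63.6)/(168 + j110)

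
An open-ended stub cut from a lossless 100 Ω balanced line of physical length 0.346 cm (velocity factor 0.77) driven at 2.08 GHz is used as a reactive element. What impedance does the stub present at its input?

λ = v/f = 0.77·c / 2.08 GHz = 0.111 m
βl = 2π·l/λ = 2π × 0.0312 = 11.2°
tan(βl) = 0.198
For an open-ended stub, Z_in = −jZ_0·cot(βl) = −jZ_0/tan(βl)

Z_in ≈ −j504 Ω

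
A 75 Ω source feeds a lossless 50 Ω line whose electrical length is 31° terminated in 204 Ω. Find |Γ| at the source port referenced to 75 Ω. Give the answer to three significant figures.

tan(βl) = 0.601
Z_in = Z_0·(Z_L + jZ_0·tanβl)/(Z_0 + jZ_L·tanβl) = 39.6 − j67.1 Ω
Γ_s = (Z_in − Z_s)/(Z_in + Z_s) = (-35.4 − j67.1)/(115 − j67.1), |Γ_s| = 0.571

|Γ| ≈ 0.571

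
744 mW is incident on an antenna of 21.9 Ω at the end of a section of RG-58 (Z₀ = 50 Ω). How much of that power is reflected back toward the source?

Γ = (21.9 − 50)/(21.9 + 50) = -0.391
|Γ|² = 0.153
P_refl = |Γ|²·P_inc = 114 mW, P_del = (1 − |Γ|²)·P_inc = 630 mW

P_reflected ≈ 114 mW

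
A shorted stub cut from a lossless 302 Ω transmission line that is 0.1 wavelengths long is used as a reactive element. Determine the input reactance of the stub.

X_in ≈ 219 Ω (inductive)

βl = 2π × 0.1 = 36°
tan(βl) = 0.727
For a shorted stub, Z_in = jZ_0·tan(βl)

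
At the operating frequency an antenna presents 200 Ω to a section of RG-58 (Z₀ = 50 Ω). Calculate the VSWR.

VSWR ≈ 4

Γ = (200 − 50)/(200 + 50) = 0.6
VSWR = (1 + 0.6)/(1 − 0.6)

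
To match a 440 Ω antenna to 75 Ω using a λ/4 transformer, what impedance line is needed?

Z_qwt = √(Z_0·R_L) = √(75 × 440) = √33000

Z_qwt ≈ 182 Ω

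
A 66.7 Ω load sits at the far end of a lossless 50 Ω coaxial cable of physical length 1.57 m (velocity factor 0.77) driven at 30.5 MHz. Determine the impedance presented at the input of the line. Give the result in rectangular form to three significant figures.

Z_in ≈ 38.7 − j5.78 Ω

λ = v/f = 0.77·c / 30.5 MHz = 7.57 m
βl = 2π·l/λ = 2π × 0.207 = 74.6°
tan(βl) = tan(74.6°) = 3.64
Z_in = Z_0·(Z_L + jZ_0·tanβl)/(Z_0 + jZ_L·tanβl)
     = 50·(66.7 + j182)/(50 + j243)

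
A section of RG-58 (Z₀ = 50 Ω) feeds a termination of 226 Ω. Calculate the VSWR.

VSWR ≈ 4.52

Γ = (226 − 50)/(226 + 50) = 0.638
VSWR = (1 + 0.638)/(1 − 0.638)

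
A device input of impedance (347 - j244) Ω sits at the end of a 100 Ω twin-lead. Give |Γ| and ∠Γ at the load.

Γ ≈ 0.682 ∠ -16°

Γ = (Z_L − Z_0)/(Z_L + Z_0) = (247 − j244)/(447 − j244)
|Γ| = 347/509 = 0.682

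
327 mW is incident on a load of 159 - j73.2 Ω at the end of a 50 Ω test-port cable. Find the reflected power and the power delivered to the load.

|Γ| = |(109 − j73.2)/(209 − j73.2)| = 0.593
|Γ|² = 0.352
P_refl = |Γ|²·P_inc = 115 mW, P_del = (1 − |Γ|²)·P_inc = 212 mW

P_reflected ≈ 115 mW; P_delivered ≈ 212 mW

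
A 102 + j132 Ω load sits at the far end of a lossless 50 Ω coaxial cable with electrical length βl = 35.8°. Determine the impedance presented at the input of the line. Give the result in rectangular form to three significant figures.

tan(βl) = tan(35.8°) = 0.721
Z_in = Z_0·(Z_L + jZ_0·tanβl)/(Z_0 + jZ_L·tanβl)
     = 50·(102 + j168)/(-45.2 + j73.6)

Z_in ≈ 52 − j101 Ω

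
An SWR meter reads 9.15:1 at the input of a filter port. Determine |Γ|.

|Γ| = (S − 1)/(S + 1) = (9.15 − 1)/(9.15 + 1) = 8.15/10.2

|Γ| ≈ 0.803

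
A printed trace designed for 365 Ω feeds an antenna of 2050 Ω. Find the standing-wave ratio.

VSWR ≈ 5.62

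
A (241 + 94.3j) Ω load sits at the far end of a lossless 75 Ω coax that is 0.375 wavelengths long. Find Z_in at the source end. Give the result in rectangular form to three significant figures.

βl = 2π × 0.375 = 135°
tan(βl) = tan(135°) = -1
Z_in = Z_0·(Z_L + jZ_0·tanβl)/(Z_0 + jZ_L·tanβl)
     = 75·(241 + j19.3)/(169 − j241)

Z_in ≈ 31.3 + j53 Ω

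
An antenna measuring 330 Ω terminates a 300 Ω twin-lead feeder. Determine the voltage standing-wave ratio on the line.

Γ = (330 − 300)/(330 + 300) = 0.0476
VSWR = (1 + 0.0476)/(1 − 0.0476)

VSWR ≈ 1.1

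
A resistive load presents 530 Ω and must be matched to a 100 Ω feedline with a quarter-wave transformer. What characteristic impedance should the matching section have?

Z_qwt = √(Z_0·R_L) = √(100 × 530) = √53000

Z_qwt ≈ 230 Ω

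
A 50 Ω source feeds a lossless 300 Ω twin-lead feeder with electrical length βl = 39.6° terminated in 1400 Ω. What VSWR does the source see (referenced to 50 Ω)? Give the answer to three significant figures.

tan(βl) = 0.827
Z_in = Z_0·(Z_L + jZ_0·tanβl)/(Z_0 + jZ_L·tanβl) = 148 − j324 Ω
Γ_s = (Z_in − Z_s)/(Z_in + Z_s) = (98.3 − j324)/(198 − j324), |Γ_s| = 0.891
VSWR = (1 + |Γ_s|)/(1 − |Γ_s|)

VSWR ≈ 17.4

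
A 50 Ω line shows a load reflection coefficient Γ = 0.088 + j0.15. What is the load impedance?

Z_L ≈ 56.8 + j17.6 Ω

Z_L = Z_0·(1 + Γ)/(1 − Γ) = 50·(1.09 + j0.15)/(0.912 − j0.15)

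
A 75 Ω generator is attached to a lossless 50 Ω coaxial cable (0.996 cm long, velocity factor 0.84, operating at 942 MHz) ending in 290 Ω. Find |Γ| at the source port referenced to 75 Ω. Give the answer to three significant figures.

λ = v/f = 0.84·c / 942 MHz = 0.268 m
βl = 2π·l/λ = 2π × 0.0372 = 13.4°
tan(βl) = 0.238
Z_in = Z_0·(Z_L + jZ_0·tanβl)/(Z_0 + jZ_L·tanβl) = 105 − j134 Ω
Γ_s = (Z_in − Z_s)/(Z_in + Z_s) = (30.3 − j134)/(180 − j134), |Γ_s| = 0.611

|Γ| ≈ 0.611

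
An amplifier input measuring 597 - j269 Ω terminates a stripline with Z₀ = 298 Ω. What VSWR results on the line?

Γ = (Z_L − Z_0)/(Z_L + Z_0) = (299 − j269)/(895 − j269)
|Γ| = 402/935 = 0.43
VSWR = (1 + |Γ|)/(1 − |Γ|) = 1.43/0.57

VSWR ≈ 2.51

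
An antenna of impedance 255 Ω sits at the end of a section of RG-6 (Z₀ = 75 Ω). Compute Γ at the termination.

Γ = (Z_L − Z_0)/(Z_L + Z_0) = (255 − 75)/(255 + 75) = 180/330

Γ = 0.545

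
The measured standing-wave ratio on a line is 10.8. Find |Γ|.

|Γ| = (S − 1)/(S + 1) = (10.8 − 1)/(10.8 + 1) = 9.8/11.8

|Γ| ≈ 0.831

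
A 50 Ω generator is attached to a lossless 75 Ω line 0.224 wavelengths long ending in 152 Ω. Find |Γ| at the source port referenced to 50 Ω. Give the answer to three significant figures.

βl = 2π × 0.224 = 80.6°
tan(βl) = 6.07
Z_in = Z_0·(Z_L + jZ_0·tanβl)/(Z_0 + jZ_L·tanβl) = 37.8 − j9.29 Ω
Γ_s = (Z_in − Z_s)/(Z_in + Z_s) = (-12.2 − j9.29)/(87.8 − j9.29), |Γ_s| = 0.174

|Γ| ≈ 0.174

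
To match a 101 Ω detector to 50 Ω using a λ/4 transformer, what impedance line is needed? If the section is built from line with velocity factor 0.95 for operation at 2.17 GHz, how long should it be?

Z_qwt ≈ 71.1 Ω; length ≈ 3.28 cm

Z_qwt = √(Z_0·R_L) = √(50 × 101) = √5050
λ = 0.95·c/f = 0.131 m, so l = λ/4 = 0.0328 m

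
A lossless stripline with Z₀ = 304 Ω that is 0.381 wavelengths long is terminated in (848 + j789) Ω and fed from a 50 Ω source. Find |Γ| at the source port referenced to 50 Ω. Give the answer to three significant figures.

βl = 2π × 0.381 = 137°
tan(βl) = -0.927
Z_in = Z_0·(Z_L + jZ_0·tanβl)/(Z_0 + jZ_L·tanβl) = 86.2 + j214 Ω
Γ_s = (Z_in − Z_s)/(Z_in + Z_s) = (36.2 + j214)/(136 + j214), |Γ_s| = 0.856

|Γ| ≈ 0.856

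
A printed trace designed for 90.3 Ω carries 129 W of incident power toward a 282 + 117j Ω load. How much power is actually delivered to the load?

|Γ| = |(191.7 + j117)/(372.3 + j117)| = 0.575
|Γ|² = 0.331
P_refl = |Γ|²·P_inc = 42.7 W, P_del = (1 − |Γ|²)·P_inc = 86.3 W

P_delivered ≈ 86.3 W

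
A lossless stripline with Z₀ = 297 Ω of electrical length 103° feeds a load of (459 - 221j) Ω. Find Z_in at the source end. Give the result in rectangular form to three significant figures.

tan(βl) = tan(103°) = -4.33
Z_in = Z_0·(Z_L + jZ_0·tanβl)/(Z_0 + jZ_L·tanβl)
     = 297·(459 − j1510)/(-660 − j1990)

Z_in ≈ 182 + j129 Ω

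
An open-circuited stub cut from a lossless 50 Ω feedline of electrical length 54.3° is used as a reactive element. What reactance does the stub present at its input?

X_in ≈ -35.9 Ω (capacitive)

tan(βl) = 1.39
For an open-circuited stub, Z_in = −jZ_0·cot(βl) = −jZ_0/tan(βl)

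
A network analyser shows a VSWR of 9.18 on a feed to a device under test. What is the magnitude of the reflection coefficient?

|Γ| ≈ 0.804

|Γ| = (S − 1)/(S + 1) = (9.18 − 1)/(9.18 + 1) = 8.18/10.2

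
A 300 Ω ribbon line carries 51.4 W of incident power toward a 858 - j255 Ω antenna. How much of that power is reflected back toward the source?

|Γ| = |(558 − j255)/(1158 − j255)| = 0.517
|Γ|² = 0.268
P_refl = |Γ|²·P_inc = 13.8 W, P_del = (1 − |Γ|²)·P_inc = 37.6 W

P_reflected ≈ 13.8 W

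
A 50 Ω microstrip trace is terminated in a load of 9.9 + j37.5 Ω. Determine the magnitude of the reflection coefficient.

Γ = (Z_L − Z_0)/(Z_L + Z_0) = (-40.1 + j37.5)/(59.9 + j37.5)
|Γ| = 54.9/70.7

|Γ| ≈ 0.777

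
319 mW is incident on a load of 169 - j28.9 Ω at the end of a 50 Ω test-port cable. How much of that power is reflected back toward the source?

|Γ| = |(119 − j28.9)/(219 − j28.9)| = 0.554
|Γ|² = 0.307
P_refl = |Γ|²·P_inc = 98 mW, P_del = (1 − |Γ|²)·P_inc = 221 mW

P_reflected ≈ 98 mW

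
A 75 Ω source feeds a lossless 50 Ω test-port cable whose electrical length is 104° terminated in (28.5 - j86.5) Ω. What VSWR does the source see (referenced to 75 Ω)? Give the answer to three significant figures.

VSWR ≈ 8.4

tan(βl) = -4.01
Z_in = Z_0·(Z_L + jZ_0·tanβl)/(Z_0 + jZ_L·tanβl) = 12 + j43.7 Ω
Γ_s = (Z_in − Z_s)/(Z_in + Z_s) = (-63 + j43.7)/(87 + j43.7), |Γ_s| = 0.787
VSWR = (1 + |Γ_s|)/(1 − |Γ_s|)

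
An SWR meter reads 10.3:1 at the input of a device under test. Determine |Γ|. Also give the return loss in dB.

|Γ| = (S − 1)/(S + 1) = (10.3 − 1)/(10.3 + 1) = 9.3/11.3
RL = −20·log₁₀|Γ| = −20·log₁₀(0.823)

|Γ| ≈ 0.823; return loss ≈ 1.69 dB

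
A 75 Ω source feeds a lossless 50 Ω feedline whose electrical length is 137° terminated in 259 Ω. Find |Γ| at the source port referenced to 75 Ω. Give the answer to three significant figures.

|Γ| ≈ 0.692

tan(βl) = -0.933
Z_in = Z_0·(Z_L + jZ_0·tanβl)/(Z_0 + jZ_L·tanβl) = 19.9 + j49.5 Ω
Γ_s = (Z_in − Z_s)/(Z_in + Z_s) = (-55.1 + j49.5)/(94.9 + j49.5), |Γ_s| = 0.692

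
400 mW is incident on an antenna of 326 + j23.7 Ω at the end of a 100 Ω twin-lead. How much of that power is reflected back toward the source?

P_reflected ≈ 113 mW

|Γ| = |(226 + j23.7)/(426 + j23.7)| = 0.533
|Γ|² = 0.284
P_refl = |Γ|²·P_inc = 113 mW, P_del = (1 − |Γ|²)·P_inc = 287 mW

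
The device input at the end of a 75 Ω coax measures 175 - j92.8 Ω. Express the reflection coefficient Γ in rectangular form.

Γ ≈ 0.473 − j0.196

Γ = (Z_L − Z_0)/(Z_L + Z_0) = (100 − j92.8)/(250 − j92.8)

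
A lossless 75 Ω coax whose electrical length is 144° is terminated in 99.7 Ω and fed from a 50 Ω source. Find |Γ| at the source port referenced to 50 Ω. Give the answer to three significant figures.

tan(βl) = -0.727
Z_in = Z_0·(Z_L + jZ_0·tanβl)/(Z_0 + jZ_L·tanβl) = 78.8 + j21.6 Ω
Γ_s = (Z_in − Z_s)/(Z_in + Z_s) = (28.8 + j21.6)/(129 + j21.6), |Γ_s| = 0.276

|Γ| ≈ 0.276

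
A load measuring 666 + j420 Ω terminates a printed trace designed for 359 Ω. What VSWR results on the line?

Γ = (Z_L − Z_0)/(Z_L + Z_0) = (307 + j420)/(1025 + j420)
|Γ| = 520/1110 = 0.47
VSWR = (1 + |Γ|)/(1 − |Γ|) = 1.47/0.53

VSWR ≈ 2.77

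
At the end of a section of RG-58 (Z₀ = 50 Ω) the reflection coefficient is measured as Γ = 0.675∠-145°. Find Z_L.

Z_L ≈ 10.6 − j15.1 Ω

Z_L = Z_0·(1 + Γ)/(1 − Γ) = 50·(0.447 − j0.387)/(1.55 + j0.387)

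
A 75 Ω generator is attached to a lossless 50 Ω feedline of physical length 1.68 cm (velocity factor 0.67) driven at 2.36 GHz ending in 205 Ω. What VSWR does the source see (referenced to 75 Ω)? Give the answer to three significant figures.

VSWR ≈ 5.8

λ = v/f = 0.67·c / 2.36 GHz = 0.0852 m
βl = 2π·l/λ = 2π × 0.197 = 71°
tan(βl) = 2.91
Z_in = Z_0·(Z_L + jZ_0·tanβl)/(Z_0 + jZ_L·tanβl) = 13.5 − j16.1 Ω
Γ_s = (Z_in − Z_s)/(Z_in + Z_s) = (-61.5 − j16.1)/(88.5 − j16.1), |Γ_s| = 0.706
VSWR = (1 + |Γ_s|)/(1 − |Γ_s|)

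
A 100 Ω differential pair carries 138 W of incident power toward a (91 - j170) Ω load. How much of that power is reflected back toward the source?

|Γ| = |(-9 − j170)/(191 − j170)| = 0.666
|Γ|² = 0.443
P_refl = |Γ|²·P_inc = 61.2 W, P_del = (1 − |Γ|²)·P_inc = 76.8 W

P_reflected ≈ 61.2 W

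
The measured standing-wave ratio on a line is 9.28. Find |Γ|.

|Γ| ≈ 0.805

|Γ| = (S − 1)/(S + 1) = (9.28 − 1)/(9.28 + 1) = 8.28/10.3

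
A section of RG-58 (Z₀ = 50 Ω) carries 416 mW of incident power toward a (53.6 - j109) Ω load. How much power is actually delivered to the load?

|Γ| = |(3.6 − j109)/(103.6 − j109)| = 0.725
|Γ|² = 0.526
P_refl = |Γ|²·P_inc = 219 mW, P_del = (1 − |Γ|²)·P_inc = 197 mW

P_delivered ≈ 197 mW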